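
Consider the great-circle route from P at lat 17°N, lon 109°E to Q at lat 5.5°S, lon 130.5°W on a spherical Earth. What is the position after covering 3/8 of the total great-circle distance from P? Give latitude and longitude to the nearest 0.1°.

≈ lat 14.5°N, lon 156.1°E

Convert each endpoint to a unit vector on the sphere (x = cos φ cos λ, y = cos φ sin λ, z = sin φ).
The central angle between the endpoints is δ = arccos(p₁·p₂) ≈ 2.107 rad (120.7°).
Interpolate at f = 3/8 with slerp weights a = sin((1−f)δ)/sin δ ≈ 1.126, b = sin(fδ)/sin δ ≈ 0.827.
p = a·p₁ + b·p₂ ≈ (-0.885, 0.393, 0.250); φ = arcsin(p_z) ≈ 14.48°, λ = atan2(p_y, p_x) ≈ 156.08°.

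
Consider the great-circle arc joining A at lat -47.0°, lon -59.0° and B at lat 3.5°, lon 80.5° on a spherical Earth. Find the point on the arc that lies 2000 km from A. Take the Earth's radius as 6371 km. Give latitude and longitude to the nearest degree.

Convert each endpoint to a unit vector on the sphere (x = cos φ cos λ, y = cos φ sin λ, z = sin φ).
The central angle between the endpoints is δ = arccos(p₁·p₂) ≈ 2.168 rad (124.2°). The total great-circle distance is δ·R ≈ 2.168 × 6371 ≈ 13812 km, so the target fraction is f = 2000/13812 ≈ 0.145.
Interpolate at f ≈ 0.145 with slerp weights a = sin((1−f)δ)/sin δ ≈ 1.161, b = sin(fδ)/sin δ ≈ 0.373.
p = a·p₁ + b·p₂ ≈ (0.469, -0.311, -0.826); φ = arcsin(p_z) ≈ -55.73°, λ = atan2(p_y, p_x) ≈ -33.54°.

≈ lat -56°, lon -34°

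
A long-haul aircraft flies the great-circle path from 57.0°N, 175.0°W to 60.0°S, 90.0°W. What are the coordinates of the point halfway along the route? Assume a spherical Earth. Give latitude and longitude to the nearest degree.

≈ 2°S, 135°W

From cos δ = sin φ₁ sin φ₂ + cos φ₁ cos φ₂ cos Δλ, the central angle is δ ≈ 2.350 rad (134.6°).
Interpolate at f = 1/2 with slerp weights a = sin((1−f)δ)/sin δ ≈ 1.297, b = sin(fδ)/sin δ ≈ 1.297.
p = a·p₁ + b·p₂ ≈ (-0.703, -0.710, -0.035); φ = arcsin(p_z) ≈ -2.03°, λ = atan2(p_y, p_x) ≈ -134.74°.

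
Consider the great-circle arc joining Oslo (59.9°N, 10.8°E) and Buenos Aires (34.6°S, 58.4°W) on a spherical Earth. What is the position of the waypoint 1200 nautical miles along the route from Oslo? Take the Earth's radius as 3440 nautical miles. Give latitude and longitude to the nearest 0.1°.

Write both endpoints as unit vectors p₁, p₂ with components (cos φ cos λ, cos φ sin λ, sin φ).
The central angle between the endpoints is δ = arccos(p₁·p₂) ≈ 1.923 rad (110.2°). The total great-circle distance is δ·R ≈ 1.923 × 3440 ≈ 6614 nmi, so the target fraction is f = 1200/6614 ≈ 0.181.
Interpolate at f ≈ 0.181 with slerp weights a = sin((1−f)δ)/sin δ ≈ 1.065, b = sin(fδ)/sin δ ≈ 0.364.
p = a·p₁ + b·p₂ ≈ (0.682, -0.155, 0.715); φ = arcsin(p_z) ≈ 45.63°, λ = atan2(p_y, p_x) ≈ -12.82°.

≈ 45.6°N, 12.8°W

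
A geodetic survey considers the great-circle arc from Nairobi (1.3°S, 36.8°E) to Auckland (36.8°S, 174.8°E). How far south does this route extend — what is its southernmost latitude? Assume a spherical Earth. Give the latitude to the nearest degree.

≈ 49°S

The great circle lies in the plane with unit normal n̂ = (p₁ × p₂)/|p₁ × p₂|.
Here n̂_z ≈ +0.658; the vertex latitude is φ_max = arccos|n̂_z| ≈ 48.8°.
Check via Clairaut: cos φ_max = |cos φ₁| · sin C = cos(1.3°)·sin(138.8°) ≈ 0.658, again giving ≈ 48.8°.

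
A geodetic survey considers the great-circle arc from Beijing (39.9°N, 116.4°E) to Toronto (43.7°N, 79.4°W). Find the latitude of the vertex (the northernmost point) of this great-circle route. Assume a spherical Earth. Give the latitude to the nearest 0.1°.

≈ 81.3°N

The great circle lies in the plane with unit normal n̂ = (p₁ × p₂)/|p₁ × p₂|.
Here n̂_z ≈ +0.152; the vertex latitude is φ_max = arccos|n̂_z| ≈ 81.3°.
Check via Clairaut: cos φ_max = |cos φ₁| · sin C = cos(39.9°)·sin(11.4°) ≈ 0.152, again giving ≈ 81.3°.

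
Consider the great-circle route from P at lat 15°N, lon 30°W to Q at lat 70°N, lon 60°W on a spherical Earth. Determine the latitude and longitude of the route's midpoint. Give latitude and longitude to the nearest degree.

From cos δ = sin φ₁ sin φ₂ + cos φ₁ cos φ₂ cos Δλ, the central angle is δ ≈ 1.013 rad (58.0°).
Interpolate at f = 1/2 with slerp weights a = sin((1−f)δ)/sin δ ≈ 0.572, b = sin(fδ)/sin δ ≈ 0.572.
p = a·p₁ + b·p₂ ≈ (0.576, -0.446, 0.685); φ = arcsin(p_z) ≈ 43.26°, λ = atan2(p_y, p_x) ≈ -37.72°.

≈ lat 43°N, lon 38°W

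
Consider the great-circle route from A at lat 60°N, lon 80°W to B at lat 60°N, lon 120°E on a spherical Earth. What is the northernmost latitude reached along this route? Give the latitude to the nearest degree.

≈ 84°N

The great circle lies in the plane with unit normal n̂ = (p₁ × p₂)/|p₁ × p₂|.
Here n̂_z ≈ -0.100; the vertex latitude is φ_max = arccos|n̂_z| ≈ 84.3°.
Check via Clairaut: cos φ_max = |cos φ₁| · sin C = cos(60.0°)·sin(11.5°) ≈ 0.100, again giving ≈ 84.3°.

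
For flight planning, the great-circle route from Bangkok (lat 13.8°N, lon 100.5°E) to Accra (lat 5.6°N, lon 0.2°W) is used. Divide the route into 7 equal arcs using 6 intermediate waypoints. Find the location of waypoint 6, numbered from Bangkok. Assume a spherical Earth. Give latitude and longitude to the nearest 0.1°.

≈ lat 9.1°N, lon 13.6°E

Convert each endpoint to a unit vector on the sphere (x = cos φ cos λ, y = cos φ sin λ, z = sin φ).
The central angle between the endpoints is δ = arccos(p₁·p₂) ≈ 1.728 rad (99.0°).
Interpolate at f = 6/7 with slerp weights a = sin((1−f)δ)/sin δ ≈ 0.247, b = sin(fδ)/sin δ ≈ 1.008.
p = a·p₁ + b·p₂ ≈ (0.960, 0.233, 0.157); φ = arcsin(p_z) ≈ 9.06°, λ = atan2(p_y, p_x) ≈ 13.63°.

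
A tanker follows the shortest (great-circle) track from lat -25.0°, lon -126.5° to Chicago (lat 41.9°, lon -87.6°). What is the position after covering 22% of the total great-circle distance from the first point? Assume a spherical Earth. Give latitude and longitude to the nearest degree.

≈ lat -10°, lon -118°

Convert each endpoint to a unit vector on the sphere (x = cos φ cos λ, y = cos φ sin λ, z = sin φ).
The central angle between the endpoints is δ = arccos(p₁·p₂) ≈ 1.326 rad (76.0°).
Interpolate at f = 0.22 with slerp weights a = sin((1−f)δ)/sin δ ≈ 0.886, b = sin(fδ)/sin δ ≈ 0.296.
p = a·p₁ + b·p₂ ≈ (-0.468, -0.866, -0.176); φ = arcsin(p_z) ≈ -10.16°, λ = atan2(p_y, p_x) ≈ -118.41°.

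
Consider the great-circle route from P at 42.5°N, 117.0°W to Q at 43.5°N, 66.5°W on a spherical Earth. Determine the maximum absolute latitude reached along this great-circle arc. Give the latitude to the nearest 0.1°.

≈ 45.9°N

The great circle lies in the plane with unit normal n̂ = (p₁ × p₂)/|p₁ × p₂|.
Here n̂_z ≈ +0.696; the vertex latitude is φ_max = arccos|n̂_z| ≈ 45.9°.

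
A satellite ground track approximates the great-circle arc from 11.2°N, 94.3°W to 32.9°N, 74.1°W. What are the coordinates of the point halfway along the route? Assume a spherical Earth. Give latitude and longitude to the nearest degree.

≈ 22°N, 85°W

Convert each endpoint to a unit vector on the sphere (x = cos φ cos λ, y = cos φ sin λ, z = sin φ).
The central angle between the endpoints is δ = arccos(p₁·p₂) ≈ 0.498 rad (28.5°).
Interpolate at f = 1/2 with slerp weights a = sin((1−f)δ)/sin δ ≈ 0.516, b = sin(fδ)/sin δ ≈ 0.516.
p = a·p₁ + b·p₂ ≈ (0.081, -0.921, 0.380); φ = arcsin(p_z) ≈ 22.36°, λ = atan2(p_y, p_x) ≈ -84.99°.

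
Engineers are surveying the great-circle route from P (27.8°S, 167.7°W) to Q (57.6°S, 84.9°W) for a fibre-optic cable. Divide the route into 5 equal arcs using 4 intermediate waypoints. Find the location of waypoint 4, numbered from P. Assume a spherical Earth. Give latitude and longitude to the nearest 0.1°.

Convert each endpoint to a unit vector on the sphere (x = cos φ cos λ, y = cos φ sin λ, z = sin φ).
The central angle between the endpoints is δ = arccos(p₁·p₂) ≈ 1.100 rad (63.1°).
Interpolate at f = 4/5 with slerp weights a = sin((1−f)δ)/sin δ ≈ 0.245, b = sin(fδ)/sin δ ≈ 0.865.
p = a·p₁ + b·p₂ ≈ (-0.170, -0.508, -0.844); φ = arcsin(p_z) ≈ -57.62°, λ = atan2(p_y, p_x) ≈ -108.56°.

≈ (57.6°S, 108.6°W)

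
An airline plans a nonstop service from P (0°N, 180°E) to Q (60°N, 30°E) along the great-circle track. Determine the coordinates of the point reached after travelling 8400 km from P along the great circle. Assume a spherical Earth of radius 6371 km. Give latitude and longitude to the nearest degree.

From cos δ = sin φ₁ sin φ₂ + cos φ₁ cos φ₂ cos Δλ, the central angle is δ ≈ 2.019 rad (115.7°). The total great-circle distance is δ·R ≈ 2.019 × 6371 ≈ 12861 km, so the target fraction is f = 8400/12861 ≈ 0.653.
Interpolate at f ≈ 0.653 with slerp weights a = sin((1−f)δ)/sin δ ≈ 0.715, b = sin(fδ)/sin δ ≈ 1.074.
p = a·p₁ + b·p₂ ≈ (-0.250, 0.269, 0.930); φ = arcsin(p_z) ≈ 68.49°, λ = atan2(p_y, p_x) ≈ 132.91°.

≈ (68°N, 133°E)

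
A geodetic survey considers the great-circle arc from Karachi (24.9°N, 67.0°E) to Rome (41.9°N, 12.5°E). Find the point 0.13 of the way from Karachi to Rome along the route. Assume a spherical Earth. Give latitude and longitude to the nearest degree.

≈ 28°N, 61°E

Convert each endpoint to a unit vector on the sphere (x = cos φ cos λ, y = cos φ sin λ, z = sin φ).
The central angle between the endpoints is δ = arccos(p₁·p₂) ≈ 0.832 rad (47.7°).
Interpolate at f = 0.13 with slerp weights a = sin((1−f)δ)/sin δ ≈ 0.896, b = sin(fδ)/sin δ ≈ 0.146.
p = a·p₁ + b·p₂ ≈ (0.424, 0.771, 0.475); φ = arcsin(p_z) ≈ 28.34°, λ = atan2(p_y, p_x) ≈ 61.23°.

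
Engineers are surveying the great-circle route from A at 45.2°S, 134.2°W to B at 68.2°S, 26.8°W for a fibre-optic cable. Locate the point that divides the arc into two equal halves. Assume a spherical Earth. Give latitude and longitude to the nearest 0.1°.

Convert each endpoint to a unit vector on the sphere (x = cos φ cos λ, y = cos φ sin λ, z = sin φ).
The central angle between the endpoints is δ = arccos(p₁·p₂) ≈ 0.951 rad (54.5°).
Interpolate at f = 1/2 with slerp weights a = sin((1−f)δ)/sin δ ≈ 0.562, b = sin(fδ)/sin δ ≈ 0.562.
p = a·p₁ + b·p₂ ≈ (-0.090, -0.378, -0.921); φ = arcsin(p_z) ≈ -67.12°, λ = atan2(p_y, p_x) ≈ -103.36°.

≈ 67.1°S, 103.4°W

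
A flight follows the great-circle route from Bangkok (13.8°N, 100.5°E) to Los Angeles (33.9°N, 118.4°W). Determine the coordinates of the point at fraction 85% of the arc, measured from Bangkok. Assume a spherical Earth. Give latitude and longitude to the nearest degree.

Write both endpoints as unit vectors p₁, p₂ with components (cos φ cos λ, cos φ sin λ, sin φ).
The central angle between the endpoints is δ = arccos(p₁·p₂) ≈ 2.088 rad (119.6°).
Interpolate at f = 0.85 with slerp weights a = sin((1−f)δ)/sin δ ≈ 0.354, b = sin(fδ)/sin δ ≈ 1.127.
p = a·p₁ + b·p₂ ≈ (-0.507, -0.484, 0.713); φ = arcsin(p_z) ≈ 45.47°, λ = atan2(p_y, p_x) ≈ -136.35°.

≈ (45°N, 136°W)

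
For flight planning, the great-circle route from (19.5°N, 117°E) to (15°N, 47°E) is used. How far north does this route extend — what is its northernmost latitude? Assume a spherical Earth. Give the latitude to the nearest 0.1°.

≈ 21.2°N

The great circle lies in the plane with unit normal n̂ = (p₁ × p₂)/|p₁ × p₂|.
Here n̂_z ≈ -0.933; the vertex latitude is φ_max = arccos|n̂_z| ≈ 21.2°.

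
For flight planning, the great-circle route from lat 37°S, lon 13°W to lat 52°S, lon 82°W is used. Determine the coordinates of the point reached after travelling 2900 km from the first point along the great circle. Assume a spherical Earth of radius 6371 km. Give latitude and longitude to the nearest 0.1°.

Write both endpoints as unit vectors p₁, p₂ with components (cos φ cos λ, cos φ sin λ, sin φ).
The central angle between the endpoints is δ = arccos(p₁·p₂) ≈ 0.863 rad (49.4°). The total great-circle distance is δ·R ≈ 0.863 × 6371 ≈ 5496 km, so the target fraction is f = 2900/5496 ≈ 0.528.
Interpolate at f ≈ 0.528 with slerp weights a = sin((1−f)δ)/sin δ ≈ 0.522, b = sin(fδ)/sin δ ≈ 0.579.
p = a·p₁ + b·p₂ ≈ (0.456, -0.447, -0.770); φ = arcsin(p_z) ≈ -50.36°, λ = atan2(p_y, p_x) ≈ -44.43°.

≈ lat 50.4°S, lon 44.4°W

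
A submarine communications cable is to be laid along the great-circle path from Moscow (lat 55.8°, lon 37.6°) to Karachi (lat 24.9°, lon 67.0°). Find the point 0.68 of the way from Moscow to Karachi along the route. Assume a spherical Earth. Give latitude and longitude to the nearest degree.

≈ lat 35°, lon 60°

From cos δ = sin φ₁ sin φ₂ + cos φ₁ cos φ₂ cos Δλ, the central angle is δ ≈ 0.656 rad (37.6°).
Interpolate at f = 0.68 with slerp weights a = sin((1−f)δ)/sin δ ≈ 0.342, b = sin(fδ)/sin δ ≈ 0.707.
p = a·p₁ + b·p₂ ≈ (0.403, 0.708, 0.580); φ = arcsin(p_z) ≈ 35.48°, λ = atan2(p_y, p_x) ≈ 60.35°.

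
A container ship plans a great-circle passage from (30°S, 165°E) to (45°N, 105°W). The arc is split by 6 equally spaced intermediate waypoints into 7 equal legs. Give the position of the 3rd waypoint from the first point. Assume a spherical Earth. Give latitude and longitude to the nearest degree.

≈ (5°N, 161°W)

The haversine formula gives a central angle δ ≈ 1.932 rad (110.7°) between the endpoints.
Interpolate at f = 3/7 with slerp weights a = sin((1−f)δ)/sin δ ≈ 0.955, b = sin(fδ)/sin δ ≈ 0.787.
p = a·p₁ + b·p₂ ≈ (-0.943, -0.324, 0.079); φ = arcsin(p_z) ≈ 4.56°, λ = atan2(p_y, p_x) ≈ -161.04°.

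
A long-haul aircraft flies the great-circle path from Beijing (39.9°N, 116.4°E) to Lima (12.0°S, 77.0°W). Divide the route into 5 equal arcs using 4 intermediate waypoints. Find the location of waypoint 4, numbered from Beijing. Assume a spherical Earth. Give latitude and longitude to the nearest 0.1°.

≈ 16.1°N, 87.5°W

Write both endpoints as unit vectors p₁, p₂ with components (cos φ cos λ, cos φ sin λ, sin φ).
The central angle between the endpoints is δ = arccos(p₁·p₂) ≈ 2.613 rad (149.7°).
Interpolate at f = 4/5 with slerp weights a = sin((1−f)δ)/sin δ ≈ 0.989, b = sin(fδ)/sin δ ≈ 1.720.
p = a·p₁ + b·p₂ ≈ (0.041, -0.960, 0.277); φ = arcsin(p_z) ≈ 16.06°, λ = atan2(p_y, p_x) ≈ -87.54°.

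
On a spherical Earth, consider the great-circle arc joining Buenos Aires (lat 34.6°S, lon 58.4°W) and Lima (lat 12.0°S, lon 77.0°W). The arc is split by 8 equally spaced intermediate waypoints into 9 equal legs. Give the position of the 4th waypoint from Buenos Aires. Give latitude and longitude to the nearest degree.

Convert each endpoint to a unit vector on the sphere (x = cos φ cos λ, y = cos φ sin λ, z = sin φ).
The central angle between the endpoints is δ = arccos(p₁·p₂) ≈ 0.492 rad (28.2°).
Interpolate at f = 4/9 with slerp weights a = sin((1−f)δ)/sin δ ≈ 0.571, b = sin(fδ)/sin δ ≈ 0.459.
p = a·p₁ + b·p₂ ≈ (0.348, -0.838, -0.420); φ = arcsin(p_z) ≈ -24.83°, λ = atan2(p_y, p_x) ≈ -67.48°.

≈ lat 25°S, lon 67°W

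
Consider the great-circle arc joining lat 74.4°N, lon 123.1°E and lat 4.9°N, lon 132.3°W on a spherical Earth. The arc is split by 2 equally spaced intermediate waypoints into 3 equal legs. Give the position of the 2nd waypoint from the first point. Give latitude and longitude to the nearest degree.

≈ lat 33°N, lon 141°W

From cos δ = sin φ₁ sin φ₂ + cos φ₁ cos φ₂ cos Δλ, the central angle is δ ≈ 1.556 rad (89.2°).
Interpolate at f = 2/3 with slerp weights a = sin((1−f)δ)/sin δ ≈ 0.496, b = sin(fδ)/sin δ ≈ 0.861.
p = a·p₁ + b·p₂ ≈ (-0.650, -0.523, 0.551); φ = arcsin(p_z) ≈ 33.44°, λ = atan2(p_y, p_x) ≈ -141.19°.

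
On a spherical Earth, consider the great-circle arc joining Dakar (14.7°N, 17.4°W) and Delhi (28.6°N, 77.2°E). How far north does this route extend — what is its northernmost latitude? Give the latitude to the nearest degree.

≈ 32°N

The great circle lies in the plane with unit normal n̂ = (p₁ × p₂)/|p₁ × p₂|.
Here n̂_z ≈ +0.848; the vertex latitude is φ_max = arccos|n̂_z| ≈ 32.0°.
Check via Clairaut: cos φ_max = |cos φ₁| · sin C = cos(14.7°)·sin(61.2°) ≈ 0.848, again giving ≈ 32.0°.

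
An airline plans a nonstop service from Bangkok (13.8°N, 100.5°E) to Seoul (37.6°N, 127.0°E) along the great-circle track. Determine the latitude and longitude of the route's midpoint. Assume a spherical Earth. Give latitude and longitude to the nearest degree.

≈ (26°N, 112°E)

Convert each endpoint to a unit vector on the sphere (x = cos φ cos λ, y = cos φ sin λ, z = sin φ).
The central angle between the endpoints is δ = arccos(p₁·p₂) ≈ 0.584 rad (33.5°).
Interpolate at f = 1/2 with slerp weights a = sin((1−f)δ)/sin δ ≈ 0.522, b = sin(fδ)/sin δ ≈ 0.522.
p = a·p₁ + b·p₂ ≈ (-0.341, 0.829, 0.443); φ = arcsin(p_z) ≈ 26.30°, λ = atan2(p_y, p_x) ≈ 112.38°.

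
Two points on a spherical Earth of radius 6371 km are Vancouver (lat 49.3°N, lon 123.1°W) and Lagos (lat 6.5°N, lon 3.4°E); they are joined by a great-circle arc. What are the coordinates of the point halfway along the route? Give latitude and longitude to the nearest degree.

Convert each endpoint to a unit vector on the sphere (x = cos φ cos λ, y = cos φ sin λ, z = sin φ).
The central angle between the endpoints is δ = arccos(p₁·p₂) ≈ 1.875 rad (107.4°).
Interpolate at f = 1/2 with slerp weights a = sin((1−f)δ)/sin δ ≈ 0.845, b = sin(fδ)/sin δ ≈ 0.845.
p = a·p₁ + b·p₂ ≈ (0.537, -0.412, 0.736); φ = arcsin(p_z) ≈ 47.41°, λ = atan2(p_y, p_x) ≈ -37.47°.

≈ lat 47°N, lon 37°W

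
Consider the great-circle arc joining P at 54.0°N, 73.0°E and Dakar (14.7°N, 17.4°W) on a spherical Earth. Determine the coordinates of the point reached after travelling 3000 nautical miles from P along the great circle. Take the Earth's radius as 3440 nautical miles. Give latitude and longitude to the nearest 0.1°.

≈ 36.3°N, 3.3°E

Write both endpoints as unit vectors p₁, p₂ with components (cos φ cos λ, cos φ sin λ, sin φ).
The central angle between the endpoints is δ = arccos(p₁·p₂) ≈ 1.368 rad (78.4°). The total great-circle distance is δ·R ≈ 1.368 × 3440 ≈ 4706 nmi, so the target fraction is f = 3000/4706 ≈ 0.637.
Interpolate at f ≈ 0.637 with slerp weights a = sin((1−f)δ)/sin δ ≈ 0.486, b = sin(fδ)/sin δ ≈ 0.782.
p = a·p₁ + b·p₂ ≈ (0.805, 0.047, 0.591); φ = arcsin(p_z) ≈ 36.26°, λ = atan2(p_y, p_x) ≈ 3.34°.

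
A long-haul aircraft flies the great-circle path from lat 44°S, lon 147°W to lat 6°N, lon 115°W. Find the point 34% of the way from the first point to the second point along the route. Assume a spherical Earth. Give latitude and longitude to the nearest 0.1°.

Write both endpoints as unit vectors p₁, p₂ with components (cos φ cos λ, cos φ sin λ, sin φ).
The central angle between the endpoints is δ = arccos(p₁·p₂) ≈ 1.007 rad (57.7°).
Interpolate at f = 0.34 with slerp weights a = sin((1−f)δ)/sin δ ≈ 0.730, b = sin(fδ)/sin δ ≈ 0.397.
p = a·p₁ + b·p₂ ≈ (-0.607, -0.644, -0.465); φ = arcsin(p_z) ≈ -27.74°, λ = atan2(p_y, p_x) ≈ -133.32°.

≈ lat 27.7°S, lon 133.3°W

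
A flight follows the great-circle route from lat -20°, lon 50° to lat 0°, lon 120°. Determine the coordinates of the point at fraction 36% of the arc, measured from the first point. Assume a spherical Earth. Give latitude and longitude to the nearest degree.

≈ lat -15°, lon 76°

From cos δ = sin φ₁ sin φ₂ + cos φ₁ cos φ₂ cos Δλ, the central angle is δ ≈ 1.244 rad (71.3°).
Interpolate at f = 0.36 with slerp weights a = sin((1−f)δ)/sin δ ≈ 0.755, b = sin(fδ)/sin δ ≈ 0.457.
p = a·p₁ + b·p₂ ≈ (0.227, 0.939, -0.258); φ = arcsin(p_z) ≈ -14.96°, λ = atan2(p_y, p_x) ≈ 76.40°.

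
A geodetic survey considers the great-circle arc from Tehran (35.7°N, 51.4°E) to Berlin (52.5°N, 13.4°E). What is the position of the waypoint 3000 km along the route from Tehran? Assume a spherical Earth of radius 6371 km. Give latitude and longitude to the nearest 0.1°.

Convert each endpoint to a unit vector on the sphere (x = cos φ cos λ, y = cos φ sin λ, z = sin φ).
The central angle between the endpoints is δ = arccos(p₁·p₂) ≈ 0.550 rad (31.5°). The total great-circle distance is δ·R ≈ 0.550 × 6371 ≈ 3504 km, so the target fraction is f = 3000/3504 ≈ 0.856.
Interpolate at f ≈ 0.856 with slerp weights a = sin((1−f)δ)/sin δ ≈ 0.151, b = sin(fδ)/sin δ ≈ 0.868.
p = a·p₁ + b·p₂ ≈ (0.591, 0.218, 0.777); φ = arcsin(p_z) ≈ 50.97°, λ = atan2(p_y, p_x) ≈ 20.30°.

≈ 51.0°N, 20.3°E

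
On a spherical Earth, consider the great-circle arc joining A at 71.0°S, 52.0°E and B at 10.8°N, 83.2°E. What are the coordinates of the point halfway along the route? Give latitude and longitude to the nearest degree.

From cos δ = sin φ₁ sin φ₂ + cos φ₁ cos φ₂ cos Δλ, the central angle is δ ≈ 1.474 rad (84.5°).
Interpolate at f = 1/2 with slerp weights a = sin((1−f)δ)/sin δ ≈ 0.675, b = sin(fδ)/sin δ ≈ 0.675.
p = a·p₁ + b·p₂ ≈ (0.214, 0.832, -0.512); φ = arcsin(p_z) ≈ -30.80°, λ = atan2(p_y, p_x) ≈ 75.58°.

≈ 31°S, 76°E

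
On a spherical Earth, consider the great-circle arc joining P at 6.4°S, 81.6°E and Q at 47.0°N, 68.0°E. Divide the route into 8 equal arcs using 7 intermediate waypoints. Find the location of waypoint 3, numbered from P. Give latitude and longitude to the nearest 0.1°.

Convert each endpoint to a unit vector on the sphere (x = cos φ cos λ, y = cos φ sin λ, z = sin φ).
The central angle between the endpoints is δ = arccos(p₁·p₂) ≈ 0.955 rad (54.7°).
Interpolate at f = 3/8 with slerp weights a = sin((1−f)δ)/sin δ ≈ 0.689, b = sin(fδ)/sin δ ≈ 0.429.
p = a·p₁ + b·p₂ ≈ (0.210, 0.949, 0.237); φ = arcsin(p_z) ≈ 13.73°, λ = atan2(p_y, p_x) ≈ 77.53°.

≈ 13.7°N, 77.5°E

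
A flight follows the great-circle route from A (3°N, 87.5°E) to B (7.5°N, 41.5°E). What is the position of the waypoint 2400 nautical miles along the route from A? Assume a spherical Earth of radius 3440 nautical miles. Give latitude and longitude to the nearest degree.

Write both endpoints as unit vectors p₁, p₂ with components (cos φ cos λ, cos φ sin λ, sin φ).
The central angle between the endpoints is δ = arccos(p₁·p₂) ≈ 0.803 rad (46.0°). The total great-circle distance is δ·R ≈ 0.803 × 3440 ≈ 2762 nmi, so the target fraction is f = 2400/2762 ≈ 0.869.
Interpolate at f ≈ 0.869 with slerp weights a = sin((1−f)δ)/sin δ ≈ 0.146, b = sin(fδ)/sin δ ≈ 0.893.
p = a·p₁ + b·p₂ ≈ (0.669, 0.732, 0.124); φ = arcsin(p_z) ≈ 7.13°, λ = atan2(p_y, p_x) ≈ 47.57°.

≈ (7°N, 48°E)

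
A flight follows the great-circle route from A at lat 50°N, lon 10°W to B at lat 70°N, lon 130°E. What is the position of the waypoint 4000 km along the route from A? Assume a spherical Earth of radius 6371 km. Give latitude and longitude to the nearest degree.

≈ lat 80°N, lon 51°E

Write both endpoints as unit vectors p₁, p₂ with components (cos φ cos λ, cos φ sin λ, sin φ).
The central angle between the endpoints is δ = arccos(p₁·p₂) ≈ 0.987 rad (56.5°). The total great-circle distance is δ·R ≈ 0.987 × 6371 ≈ 6286 km, so the target fraction is f = 4000/6286 ≈ 0.636.
Interpolate at f ≈ 0.636 with slerp weights a = sin((1−f)δ)/sin δ ≈ 0.421, b = sin(fδ)/sin δ ≈ 0.704.
p = a·p₁ + b·p₂ ≈ (0.112, 0.137, 0.984); φ = arcsin(p_z) ≈ 79.80°, λ = atan2(p_y, p_x) ≈ 50.91°.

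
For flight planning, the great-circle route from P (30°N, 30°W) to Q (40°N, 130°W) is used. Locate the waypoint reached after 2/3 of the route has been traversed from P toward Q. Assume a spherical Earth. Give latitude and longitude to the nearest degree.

Convert each endpoint to a unit vector on the sphere (x = cos φ cos λ, y = cos φ sin λ, z = sin φ).
The central angle between the endpoints is δ = arccos(p₁·p₂) ≈ 1.363 rad (78.1°).
Interpolate at f = 2/3 with slerp weights a = sin((1−f)δ)/sin δ ≈ 0.449, b = sin(fδ)/sin δ ≈ 0.806.
p = a·p₁ + b·p₂ ≈ (-0.061, -0.667, 0.742); φ = arcsin(p_z) ≈ 47.94°, λ = atan2(p_y, p_x) ≈ -95.18°.

≈ (48°N, 95°W)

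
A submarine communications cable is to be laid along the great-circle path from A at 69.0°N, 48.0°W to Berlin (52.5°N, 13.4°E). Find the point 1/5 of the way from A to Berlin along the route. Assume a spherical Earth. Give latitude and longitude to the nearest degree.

Write both endpoints as unit vectors p₁, p₂ with components (cos φ cos λ, cos φ sin λ, sin φ).
The central angle between the endpoints is δ = arccos(p₁·p₂) ≈ 0.564 rad (32.3°).
Interpolate at f = 1/5 with slerp weights a = sin((1−f)δ)/sin δ ≈ 0.816, b = sin(fδ)/sin δ ≈ 0.211.
p = a·p₁ + b·p₂ ≈ (0.320, -0.188, 0.929); φ = arcsin(p_z) ≈ 68.21°, λ = atan2(p_y, p_x) ≈ -30.35°.

≈ 68°N, 30°W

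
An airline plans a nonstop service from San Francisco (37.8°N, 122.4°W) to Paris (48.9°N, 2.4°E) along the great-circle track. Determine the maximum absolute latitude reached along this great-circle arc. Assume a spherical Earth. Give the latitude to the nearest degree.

≈ 64°N

The great circle lies in the plane with unit normal n̂ = (p₁ × p₂)/|p₁ × p₂|.
Here n̂_z ≈ +0.432; the vertex latitude is φ_max = arccos|n̂_z| ≈ 64.4°.
Check via Clairaut: cos φ_max = |cos φ₁| · sin C = cos(37.8°)·sin(33.2°) ≈ 0.432, again giving ≈ 64.4°.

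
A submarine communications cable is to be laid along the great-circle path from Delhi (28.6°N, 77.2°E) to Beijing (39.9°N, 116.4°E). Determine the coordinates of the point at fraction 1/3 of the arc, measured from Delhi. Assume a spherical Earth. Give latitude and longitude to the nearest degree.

Write both endpoints as unit vectors p₁, p₂ with components (cos φ cos λ, cos φ sin λ, sin φ).
The central angle between the endpoints is δ = arccos(p₁·p₂) ≈ 0.593 rad (34.0°).
Interpolate at f = 1/3 with slerp weights a = sin((1−f)δ)/sin δ ≈ 0.689, b = sin(fδ)/sin δ ≈ 0.351.
p = a·p₁ + b·p₂ ≈ (0.014, 0.832, 0.555); φ = arcsin(p_z) ≈ 33.73°, λ = atan2(p_y, p_x) ≈ 89.02°.

≈ 34°N, 89°E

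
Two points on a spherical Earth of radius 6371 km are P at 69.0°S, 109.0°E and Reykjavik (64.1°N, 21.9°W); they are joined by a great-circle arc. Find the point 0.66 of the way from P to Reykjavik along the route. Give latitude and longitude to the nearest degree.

≈ 18°N, 22°E

Convert each endpoint to a unit vector on the sphere (x = cos φ cos λ, y = cos φ sin λ, z = sin φ).
The central angle between the endpoints is δ = arccos(p₁·p₂) ≈ 2.800 rad (160.4°).
Interpolate at f = 0.66 with slerp weights a = sin((1−f)δ)/sin δ ≈ 2.433, b = sin(fδ)/sin δ ≈ 2.873.
p = a·p₁ + b·p₂ ≈ (0.880, 0.356, 0.313); φ = arcsin(p_z) ≈ 18.22°, λ = atan2(p_y, p_x) ≈ 22.04°.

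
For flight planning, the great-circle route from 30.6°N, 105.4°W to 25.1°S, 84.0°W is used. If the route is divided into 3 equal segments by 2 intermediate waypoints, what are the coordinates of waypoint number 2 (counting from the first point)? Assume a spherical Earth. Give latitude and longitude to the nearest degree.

≈ 7°S, 91°W

From cos δ = sin φ₁ sin φ₂ + cos φ₁ cos φ₂ cos Δλ, the central angle is δ ≈ 1.036 rad (59.4°).
Interpolate at f = 2/3 with slerp weights a = sin((1−f)δ)/sin δ ≈ 0.393, b = sin(fδ)/sin δ ≈ 0.740.
p = a·p₁ + b·p₂ ≈ (-0.020, -0.993, -0.114); φ = arcsin(p_z) ≈ -6.54°, λ = atan2(p_y, p_x) ≈ -91.14°.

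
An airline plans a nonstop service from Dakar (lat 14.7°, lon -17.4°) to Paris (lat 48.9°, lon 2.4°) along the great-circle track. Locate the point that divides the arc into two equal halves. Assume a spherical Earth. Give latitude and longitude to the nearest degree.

≈ lat 32°, lon -9°

Convert each endpoint to a unit vector on the sphere (x = cos φ cos λ, y = cos φ sin λ, z = sin φ).
The central angle between the endpoints is δ = arccos(p₁·p₂) ≈ 0.661 rad (37.9°).
Interpolate at f = 1/2 with slerp weights a = sin((1−f)δ)/sin δ ≈ 0.529, b = sin(fδ)/sin δ ≈ 0.529.
p = a·p₁ + b·p₂ ≈ (0.835, -0.138, 0.532); φ = arcsin(p_z) ≈ 32.17°, λ = atan2(p_y, p_x) ≈ -9.41°.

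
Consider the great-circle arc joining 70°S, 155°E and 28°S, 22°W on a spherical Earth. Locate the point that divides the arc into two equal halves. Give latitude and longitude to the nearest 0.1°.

≈ 69.0°S, 20.1°W

The haversine formula gives a central angle δ ≈ 1.431 rad (82.0°) between the endpoints.
Interpolate at f = 1/2 with slerp weights a = sin((1−f)δ)/sin δ ≈ 0.662, b = sin(fδ)/sin δ ≈ 0.662.
p = a·p₁ + b·p₂ ≈ (0.337, -0.123, -0.933); φ = arcsin(p_z) ≈ -68.97°, λ = atan2(p_y, p_x) ≈ -20.11°.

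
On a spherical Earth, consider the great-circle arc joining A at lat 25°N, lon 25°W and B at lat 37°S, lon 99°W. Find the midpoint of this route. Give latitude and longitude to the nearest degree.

≈ lat 7°S, lon 59°W

Write both endpoints as unit vectors p₁, p₂ with components (cos φ cos λ, cos φ sin λ, sin φ).
The central angle between the endpoints is δ = arccos(p₁·p₂) ≈ 1.626 rad (93.1°).
Interpolate at f = 1/2 with slerp weights a = sin((1−f)δ)/sin δ ≈ 0.727, b = sin(fδ)/sin δ ≈ 0.727.
p = a·p₁ + b·p₂ ≈ (0.507, -0.852, -0.130); φ = arcsin(p_z) ≈ -7.49°, λ = atan2(p_y, p_x) ≈ -59.28°.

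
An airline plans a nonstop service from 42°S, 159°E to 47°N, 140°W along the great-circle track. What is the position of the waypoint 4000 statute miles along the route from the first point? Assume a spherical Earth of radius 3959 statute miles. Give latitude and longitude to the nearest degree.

≈ 8°N, 169°W

Convert each endpoint to a unit vector on the sphere (x = cos φ cos λ, y = cos φ sin λ, z = sin φ).
The central angle between the endpoints is δ = arccos(p₁·p₂) ≈ 1.817 rad (104.1°). The total great-circle distance is δ·R ≈ 1.817 × 3959 ≈ 7193 mi, so the target fraction is f = 4000/7193 ≈ 0.556.
Interpolate at f ≈ 0.556 with slerp weights a = sin((1−f)δ)/sin δ ≈ 0.744, b = sin(fδ)/sin δ ≈ 0.873.
p = a·p₁ + b·p₂ ≈ (-0.973, -0.185, 0.141); φ = arcsin(p_z) ≈ 8.09°, λ = atan2(p_y, p_x) ≈ -169.25°.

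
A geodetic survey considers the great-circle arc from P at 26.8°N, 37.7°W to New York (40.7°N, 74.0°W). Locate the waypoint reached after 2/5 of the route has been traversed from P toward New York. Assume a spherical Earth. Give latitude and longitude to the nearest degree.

≈ 34°N, 51°W

Convert each endpoint to a unit vector on the sphere (x = cos φ cos λ, y = cos φ sin λ, z = sin φ).
The central angle between the endpoints is δ = arccos(p₁·p₂) ≈ 0.575 rad (32.9°).
Interpolate at f = 2/5 with slerp weights a = sin((1−f)δ)/sin δ ≈ 0.622, b = sin(fδ)/sin δ ≈ 0.419.
p = a·p₁ + b·p₂ ≈ (0.527, -0.645, 0.554); φ = arcsin(p_z) ≈ 33.62°, λ = atan2(p_y, p_x) ≈ -50.76°.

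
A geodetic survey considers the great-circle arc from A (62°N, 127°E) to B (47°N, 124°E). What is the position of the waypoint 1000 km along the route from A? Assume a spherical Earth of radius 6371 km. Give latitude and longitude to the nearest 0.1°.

The haversine formula gives a central angle δ ≈ 0.263 rad (15.1°) between the endpoints. The total great-circle distance is δ·R ≈ 0.263 × 6371 ≈ 1679 km, so the target fraction is f = 1000/1679 ≈ 0.596.
Interpolate at f ≈ 0.596 with slerp weights a = sin((1−f)δ)/sin δ ≈ 0.408, b = sin(fδ)/sin δ ≈ 0.600.
p = a·p₁ + b·p₂ ≈ (-0.344, 0.492, 0.799); φ = arcsin(p_z) ≈ 53.07°, λ = atan2(p_y, p_x) ≈ 124.96°.

≈ (53.1°N, 125.0°E)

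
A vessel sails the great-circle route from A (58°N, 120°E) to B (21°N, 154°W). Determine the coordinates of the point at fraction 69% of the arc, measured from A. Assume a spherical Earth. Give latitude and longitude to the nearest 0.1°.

Write both endpoints as unit vectors p₁, p₂ with components (cos φ cos λ, cos φ sin λ, sin φ).
The central angle between the endpoints is δ = arccos(p₁·p₂) ≈ 1.226 rad (70.2°).
Interpolate at f = 0.69 with slerp weights a = sin((1−f)δ)/sin δ ≈ 0.394, b = sin(fδ)/sin δ ≈ 0.795.
p = a·p₁ + b·p₂ ≈ (-0.772, -0.145, 0.619); φ = arcsin(p_z) ≈ 38.26°, λ = atan2(p_y, p_x) ≈ -169.39°.

≈ (38.3°N, 169.4°W)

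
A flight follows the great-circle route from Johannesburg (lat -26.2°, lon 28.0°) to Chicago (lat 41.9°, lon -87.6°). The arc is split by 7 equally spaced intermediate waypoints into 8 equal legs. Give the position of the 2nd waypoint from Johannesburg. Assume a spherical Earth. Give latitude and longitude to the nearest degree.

Write both endpoints as unit vectors p₁, p₂ with components (cos φ cos λ, cos φ sin λ, sin φ).
The central angle between the endpoints is δ = arccos(p₁·p₂) ≈ 2.194 rad (125.7°).
Interpolate at f = 2/8 with slerp weights a = sin((1−f)δ)/sin δ ≈ 1.228, b = sin(fδ)/sin δ ≈ 0.642.
p = a·p₁ + b·p₂ ≈ (0.993, 0.040, -0.113); φ = arcsin(p_z) ≈ -6.51°, λ = atan2(p_y, p_x) ≈ 2.30°.

≈ lat -7°, lon 2°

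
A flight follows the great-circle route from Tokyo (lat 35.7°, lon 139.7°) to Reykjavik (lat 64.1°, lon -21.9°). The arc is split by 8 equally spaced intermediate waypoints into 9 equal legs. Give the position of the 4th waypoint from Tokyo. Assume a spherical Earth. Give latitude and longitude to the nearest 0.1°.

From cos δ = sin φ₁ sin φ₂ + cos φ₁ cos φ₂ cos Δλ, the central angle is δ ≈ 1.381 rad (79.1°).
Interpolate at f = 4/9 with slerp weights a = sin((1−f)δ)/sin δ ≈ 0.707, b = sin(fδ)/sin δ ≈ 0.587.
p = a·p₁ + b·p₂ ≈ (-0.200, 0.276, 0.940); φ = arcsin(p_z) ≈ 70.08°, λ = atan2(p_y, p_x) ≈ 125.97°.

≈ lat 70.1°, lon 126.0°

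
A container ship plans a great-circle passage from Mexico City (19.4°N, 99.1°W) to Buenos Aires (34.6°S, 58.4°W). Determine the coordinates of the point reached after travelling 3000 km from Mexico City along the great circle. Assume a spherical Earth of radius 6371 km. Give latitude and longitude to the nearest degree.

Write both endpoints as unit vectors p₁, p₂ with components (cos φ cos λ, cos φ sin λ, sin φ).
The central angle between the endpoints is δ = arccos(p₁·p₂) ≈ 1.159 rad (66.4°). The total great-circle distance is δ·R ≈ 1.159 × 6371 ≈ 7386 km, so the target fraction is f = 3000/7386 ≈ 0.406.
Interpolate at f ≈ 0.406 with slerp weights a = sin((1−f)δ)/sin δ ≈ 0.693, b = sin(fδ)/sin δ ≈ 0.495.
p = a·p₁ + b·p₂ ≈ (0.110, -0.993, -0.051); φ = arcsin(p_z) ≈ -2.91°, λ = atan2(p_y, p_x) ≈ -83.67°.

≈ 3°S, 84°W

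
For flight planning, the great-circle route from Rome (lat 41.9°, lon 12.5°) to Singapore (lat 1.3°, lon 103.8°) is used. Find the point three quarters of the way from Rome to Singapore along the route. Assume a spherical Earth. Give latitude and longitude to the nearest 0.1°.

≈ lat 16.1°, lon 86.5°

Convert each endpoint to a unit vector on the sphere (x = cos φ cos λ, y = cos φ sin λ, z = sin φ).
The central angle between the endpoints is δ = arccos(p₁·p₂) ≈ 1.573 rad (90.1°).
Interpolate at f = 3/4 with slerp weights a = sin((1−f)δ)/sin δ ≈ 0.383, b = sin(fδ)/sin δ ≈ 0.924.
p = a·p₁ + b·p₂ ≈ (0.058, 0.959, 0.277); φ = arcsin(p_z) ≈ 16.07°, λ = atan2(p_y, p_x) ≈ 86.54°.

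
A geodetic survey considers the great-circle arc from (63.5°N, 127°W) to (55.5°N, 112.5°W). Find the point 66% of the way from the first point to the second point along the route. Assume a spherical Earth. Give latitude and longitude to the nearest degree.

From cos δ = sin φ₁ sin φ₂ + cos φ₁ cos φ₂ cos Δλ, the central angle is δ ≈ 0.189 rad (10.8°).
Interpolate at f = 0.66 with slerp weights a = sin((1−f)δ)/sin δ ≈ 0.342, b = sin(fδ)/sin δ ≈ 0.662.
p = a·p₁ + b·p₂ ≈ (-0.235, -0.468, 0.852); φ = arcsin(p_z) ≈ 58.39°, λ = atan2(p_y, p_x) ≈ -116.68°.

≈ (58°N, 117°W)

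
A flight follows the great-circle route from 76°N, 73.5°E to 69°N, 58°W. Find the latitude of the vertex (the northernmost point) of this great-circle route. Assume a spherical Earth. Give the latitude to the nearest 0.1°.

≈ 83.0°N

The great circle lies in the plane with unit normal n̂ = (p₁ × p₂)/|p₁ × p₂|.
Here n̂_z ≈ -0.123; the vertex latitude is φ_max = arccos|n̂_z| ≈ 83.0°.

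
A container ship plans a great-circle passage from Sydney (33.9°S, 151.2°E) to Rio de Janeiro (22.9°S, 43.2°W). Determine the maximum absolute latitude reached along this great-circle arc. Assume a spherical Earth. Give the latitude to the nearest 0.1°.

≈ 77.1°S

The great circle lies in the plane with unit normal n̂ = (p₁ × p₂)/|p₁ × p₂|.
Here n̂_z ≈ +0.223; the vertex latitude is φ_max = arccos|n̂_z| ≈ 77.1°.
Check via Clairaut: cos φ_max = |cos φ₁| · sin C = cos(33.9°)·sin(164.4°) ≈ 0.223, again giving ≈ 77.1°.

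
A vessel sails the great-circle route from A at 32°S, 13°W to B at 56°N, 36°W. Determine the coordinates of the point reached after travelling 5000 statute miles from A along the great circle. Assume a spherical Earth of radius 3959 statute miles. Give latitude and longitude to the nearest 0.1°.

≈ 38.9°N, 28.5°W

Write both endpoints as unit vectors p₁, p₂ with components (cos φ cos λ, cos φ sin λ, sin φ).
The central angle between the endpoints is δ = arccos(p₁·p₂) ≈ 1.574 rad (90.2°). The total great-circle distance is δ·R ≈ 1.574 × 3959 ≈ 6230 mi, so the target fraction is f = 5000/6230 ≈ 0.803.
Interpolate at f ≈ 0.803 with slerp weights a = sin((1−f)δ)/sin δ ≈ 0.306, b = sin(fδ)/sin δ ≈ 0.953.
p = a·p₁ + b·p₂ ≈ (0.684, -0.372, 0.628); φ = arcsin(p_z) ≈ 38.91°, λ = atan2(p_y, p_x) ≈ -28.52°.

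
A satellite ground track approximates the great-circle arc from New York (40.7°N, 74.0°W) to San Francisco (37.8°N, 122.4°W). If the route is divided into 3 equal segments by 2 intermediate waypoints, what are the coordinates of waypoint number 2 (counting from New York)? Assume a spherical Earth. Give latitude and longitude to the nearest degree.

Convert each endpoint to a unit vector on the sphere (x = cos φ cos λ, y = cos φ sin λ, z = sin φ).
The central angle between the endpoints is δ = arccos(p₁·p₂) ≈ 0.648 rad (37.1°).
Interpolate at f = 2/3 with slerp weights a = sin((1−f)δ)/sin δ ≈ 0.355, b = sin(fδ)/sin δ ≈ 0.694.
p = a·p₁ + b·p₂ ≈ (-0.219, -0.722, 0.657); φ = arcsin(p_z) ≈ 41.05°, λ = atan2(p_y, p_x) ≈ -106.92°.

≈ (41°N, 107°W)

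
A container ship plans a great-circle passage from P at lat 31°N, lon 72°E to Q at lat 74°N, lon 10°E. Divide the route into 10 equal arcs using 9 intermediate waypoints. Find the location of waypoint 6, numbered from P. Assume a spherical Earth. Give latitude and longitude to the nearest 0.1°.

Write both endpoints as unit vectors p₁, p₂ with components (cos φ cos λ, cos φ sin λ, sin φ).
The central angle between the endpoints is δ = arccos(p₁·p₂) ≈ 0.920 rad (52.7°).
Interpolate at f = 6/10 with slerp weights a = sin((1−f)δ)/sin δ ≈ 0.452, b = sin(fδ)/sin δ ≈ 0.659.
p = a·p₁ + b·p₂ ≈ (0.299, 0.400, 0.866); φ = arcsin(p_z) ≈ 60.05°, λ = atan2(p_y, p_x) ≈ 53.26°.

≈ lat 60.0°N, lon 53.3°E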